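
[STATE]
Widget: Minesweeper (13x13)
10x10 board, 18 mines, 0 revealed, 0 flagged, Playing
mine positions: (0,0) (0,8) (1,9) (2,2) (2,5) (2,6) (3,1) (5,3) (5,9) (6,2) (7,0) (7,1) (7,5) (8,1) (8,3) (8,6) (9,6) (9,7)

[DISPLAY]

■■■■■■■■■■   
■■■■■■■■■■   
■■■■■■■■■■   
■■■■■■■■■■   
■■■■■■■■■■   
■■■■■■■■■■   
■■■■■■■■■■   
■■■■■■■■■■   
■■■■■■■■■■   
■■■■■■■■■■   
             
             
             


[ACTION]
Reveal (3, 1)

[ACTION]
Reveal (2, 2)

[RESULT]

✹■■■■■■■✹■   
■■■■■■■■■✹   
■■✹■■✹✹■■■   
■✹■■■■■■■■   
■■■■■■■■■■   
■■■✹■■■■■✹   
■■✹■■■■■■■   
✹✹■■■✹■■■■   
■✹■✹■■✹■■■   
■■■■■■✹✹■■   
             
             
             


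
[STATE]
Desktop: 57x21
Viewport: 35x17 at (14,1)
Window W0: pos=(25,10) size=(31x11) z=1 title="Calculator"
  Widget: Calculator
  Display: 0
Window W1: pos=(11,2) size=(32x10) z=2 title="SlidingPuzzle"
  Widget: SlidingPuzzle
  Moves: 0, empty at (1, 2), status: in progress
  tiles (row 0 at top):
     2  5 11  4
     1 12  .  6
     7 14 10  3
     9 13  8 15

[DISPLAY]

                                   
━━━━━━━━━━━━━━━━━━━━━━━━━━━━┓      
lidingPuzzle                ┃      
────────────────────────────┨      
───┬────┬────┬────┐         ┃      
 2 │  5 │ 11 │  4 │         ┃      
───┼────┼────┼────┤         ┃      
 1 │ 12 │    │  6 │         ┃      
───┼────┼────┼────┤         ┃      
 7 │ 14 │ 10 │  3 │         ┃━━━━━━
━━━━━━━━━━━━━━━━━━━━━━━━━━━━┛      
           ┠───────────────────────
           ┃                       
           ┃┌───┬───┬───┬───┐      
           ┃│ 7 │ 8 │ 9 │ ÷ │      
           ┃├───┼───┼───┼───┤      
           ┃│ 4 │ 5 │ 6 │ × │      


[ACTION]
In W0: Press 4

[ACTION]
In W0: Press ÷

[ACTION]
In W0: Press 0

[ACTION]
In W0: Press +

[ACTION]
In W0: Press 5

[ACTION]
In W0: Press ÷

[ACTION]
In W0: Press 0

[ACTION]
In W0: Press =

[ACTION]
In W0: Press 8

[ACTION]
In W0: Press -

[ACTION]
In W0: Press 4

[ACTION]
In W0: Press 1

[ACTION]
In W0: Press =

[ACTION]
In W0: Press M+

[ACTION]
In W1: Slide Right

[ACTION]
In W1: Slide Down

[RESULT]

                                   
━━━━━━━━━━━━━━━━━━━━━━━━━━━━┓      
lidingPuzzle                ┃      
────────────────────────────┨      
───┬────┬────┬────┐         ┃      
 2 │    │ 11 │  4 │         ┃      
───┼────┼────┼────┤         ┃      
 1 │  5 │ 12 │  6 │         ┃      
───┼────┼────┼────┤         ┃      
 7 │ 14 │ 10 │  3 │         ┃━━━━━━
━━━━━━━━━━━━━━━━━━━━━━━━━━━━┛      
           ┠───────────────────────
           ┃                       
           ┃┌───┬───┬───┬───┐      
           ┃│ 7 │ 8 │ 9 │ ÷ │      
           ┃├───┼───┼───┼───┤      
           ┃│ 4 │ 5 │ 6 │ × │      


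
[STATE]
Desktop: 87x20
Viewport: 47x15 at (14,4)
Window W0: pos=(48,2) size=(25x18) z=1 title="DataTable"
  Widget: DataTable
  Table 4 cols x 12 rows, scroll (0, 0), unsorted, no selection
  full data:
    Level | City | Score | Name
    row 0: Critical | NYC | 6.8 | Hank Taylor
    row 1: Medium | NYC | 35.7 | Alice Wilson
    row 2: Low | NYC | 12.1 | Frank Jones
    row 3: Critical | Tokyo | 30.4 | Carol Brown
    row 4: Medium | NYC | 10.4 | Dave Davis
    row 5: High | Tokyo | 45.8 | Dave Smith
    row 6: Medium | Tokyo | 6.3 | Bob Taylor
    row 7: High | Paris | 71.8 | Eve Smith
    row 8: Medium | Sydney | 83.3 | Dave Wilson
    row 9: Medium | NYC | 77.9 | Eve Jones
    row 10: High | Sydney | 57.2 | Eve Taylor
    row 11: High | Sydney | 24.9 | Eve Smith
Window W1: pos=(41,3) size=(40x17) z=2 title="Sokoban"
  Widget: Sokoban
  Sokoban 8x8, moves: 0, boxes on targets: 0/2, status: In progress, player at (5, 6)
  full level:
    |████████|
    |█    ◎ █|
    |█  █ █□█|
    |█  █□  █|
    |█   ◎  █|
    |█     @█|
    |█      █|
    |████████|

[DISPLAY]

                           ┃ Sokoban           
                           ┠───────────────────
                           ┃████████           
                           ┃█    ◎ █           
                           ┃█  █ █□█           
                           ┃█  █□  █           
                           ┃█   ◎  █           
                           ┃█     @█           
                           ┃█      █           
                           ┃████████           
                           ┃Moves: 0  0/2      
                           ┃                   
                           ┃                   
                           ┃                   
                           ┃                   


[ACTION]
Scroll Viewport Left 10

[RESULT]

                                     ┃ Sokoban 
                                     ┠─────────
                                     ┃████████ 
                                     ┃█    ◎ █ 
                                     ┃█  █ █□█ 
                                     ┃█  █□  █ 
                                     ┃█   ◎  █ 
                                     ┃█     @█ 
                                     ┃█      █ 
                                     ┃████████ 
                                     ┃Moves: 0 
                                     ┃         
                                     ┃         
                                     ┃         
                                     ┃         


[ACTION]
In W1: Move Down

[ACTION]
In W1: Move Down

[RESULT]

                                     ┃ Sokoban 
                                     ┠─────────
                                     ┃████████ 
                                     ┃█    ◎ █ 
                                     ┃█  █ █□█ 
                                     ┃█  █□  █ 
                                     ┃█   ◎  █ 
                                     ┃█      █ 
                                     ┃█     @█ 
                                     ┃████████ 
                                     ┃Moves: 1 
                                     ┃         
                                     ┃         
                                     ┃         
                                     ┃         


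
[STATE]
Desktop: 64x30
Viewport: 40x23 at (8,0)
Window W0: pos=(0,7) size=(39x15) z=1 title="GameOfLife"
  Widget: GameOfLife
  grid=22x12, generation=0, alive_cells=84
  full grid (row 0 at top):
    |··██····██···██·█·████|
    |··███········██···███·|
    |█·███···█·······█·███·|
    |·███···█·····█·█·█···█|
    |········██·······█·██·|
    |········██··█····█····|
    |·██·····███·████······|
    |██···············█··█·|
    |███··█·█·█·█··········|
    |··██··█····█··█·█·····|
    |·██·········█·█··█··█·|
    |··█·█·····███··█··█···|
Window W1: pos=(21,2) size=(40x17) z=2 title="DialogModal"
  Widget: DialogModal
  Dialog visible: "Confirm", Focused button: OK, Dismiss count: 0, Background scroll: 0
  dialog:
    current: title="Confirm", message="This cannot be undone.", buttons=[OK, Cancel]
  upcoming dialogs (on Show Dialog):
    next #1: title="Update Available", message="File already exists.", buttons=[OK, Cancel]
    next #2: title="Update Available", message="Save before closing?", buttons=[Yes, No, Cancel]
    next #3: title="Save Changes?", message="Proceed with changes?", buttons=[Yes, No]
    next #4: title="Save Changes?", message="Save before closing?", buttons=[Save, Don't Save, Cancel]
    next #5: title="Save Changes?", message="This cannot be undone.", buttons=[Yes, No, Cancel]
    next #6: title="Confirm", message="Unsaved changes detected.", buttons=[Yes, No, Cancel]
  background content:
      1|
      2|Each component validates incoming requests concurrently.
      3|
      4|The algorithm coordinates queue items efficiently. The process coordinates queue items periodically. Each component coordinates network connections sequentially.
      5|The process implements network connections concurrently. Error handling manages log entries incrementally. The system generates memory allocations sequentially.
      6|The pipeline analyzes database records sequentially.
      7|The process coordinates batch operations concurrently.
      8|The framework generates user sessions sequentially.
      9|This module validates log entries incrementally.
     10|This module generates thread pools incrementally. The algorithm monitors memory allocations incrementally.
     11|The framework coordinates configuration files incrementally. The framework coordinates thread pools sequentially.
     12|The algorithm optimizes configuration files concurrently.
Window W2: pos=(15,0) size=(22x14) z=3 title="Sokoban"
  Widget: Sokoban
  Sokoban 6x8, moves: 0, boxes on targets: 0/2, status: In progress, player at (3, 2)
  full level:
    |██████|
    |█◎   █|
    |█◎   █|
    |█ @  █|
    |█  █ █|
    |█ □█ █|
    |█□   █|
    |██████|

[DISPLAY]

       ┏━━━━━━━━━━━━━━━━━━━━┓           
       ┃ Sokoban            ┃           
       ┠────────────────────┨━━━━━━━━━━━
       ┃██████              ┃           
       ┃█◎   █              ┃───────────
       ┃█◎   █              ┃           
       ┃█ @  █              ┃validates i
━━━━━━━┃█  █ █              ┃           
Life   ┃█ □█ █              ┃oordinates 
───────┃█□   █              ┃───────────
       ┃██████              ┃Confirm    
······█┃Moves: 0  0/2       ┃nnot be und
·█·····┃                    ┃]  Cancel  
█·····█┗━━━━━━━━━━━━━━━━━━━━┛───────────
·██·······█·█┃This module generates thre
·██··█····█··┃The framework coordinates 
·███·████····┃The algorithm optimizes co
··········█··┃                          
█·█·█········┗━━━━━━━━━━━━━━━━━━━━━━━━━━
····█··█·█·····               ┃         
·····█·█··█··█·               ┃         
━━━━━━━━━━━━━━━━━━━━━━━━━━━━━━┛         
                                        


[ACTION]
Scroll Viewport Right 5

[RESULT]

  ┏━━━━━━━━━━━━━━━━━━━━┓                
  ┃ Sokoban            ┃                
  ┠────────────────────┨━━━━━━━━━━━━━━━━
  ┃██████              ┃                
  ┃█◎   █              ┃────────────────
  ┃█◎   █              ┃                
  ┃█ @  █              ┃validates incomi
━━┃█  █ █              ┃                
  ┃█ □█ █              ┃oordinates queue
──┃█□   █              ┃────────────────
  ┃██████              ┃Confirm         
·█┃Moves: 0  0/2       ┃nnot be undone. 
··┃                    ┃]  Cancel       
·█┗━━━━━━━━━━━━━━━━━━━━┛────────────────
·····█·█┃This module generates thread po
█····█··┃The framework coordinates confi
████····┃The algorithm optimizes configu
·····█··┃                               
········┗━━━━━━━━━━━━━━━━━━━━━━━━━━━━━━━
··█·█·····               ┃              
█·█··█··█·               ┃              
━━━━━━━━━━━━━━━━━━━━━━━━━┛              
                                        


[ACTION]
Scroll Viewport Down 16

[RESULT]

━━┃█  █ █              ┃                
  ┃█ □█ █              ┃oordinates queue
──┃█□   █              ┃────────────────
  ┃██████              ┃Confirm         
·█┃Moves: 0  0/2       ┃nnot be undone. 
··┃                    ┃]  Cancel       
·█┗━━━━━━━━━━━━━━━━━━━━┛────────────────
·····█·█┃This module generates thread po
█····█··┃The framework coordinates confi
████····┃The algorithm optimizes configu
·····█··┃                               
········┗━━━━━━━━━━━━━━━━━━━━━━━━━━━━━━━
··█·█·····               ┃              
█·█··█··█·               ┃              
━━━━━━━━━━━━━━━━━━━━━━━━━┛              
                                        
                                        
                                        
                                        
                                        
                                        
                                        
                                        


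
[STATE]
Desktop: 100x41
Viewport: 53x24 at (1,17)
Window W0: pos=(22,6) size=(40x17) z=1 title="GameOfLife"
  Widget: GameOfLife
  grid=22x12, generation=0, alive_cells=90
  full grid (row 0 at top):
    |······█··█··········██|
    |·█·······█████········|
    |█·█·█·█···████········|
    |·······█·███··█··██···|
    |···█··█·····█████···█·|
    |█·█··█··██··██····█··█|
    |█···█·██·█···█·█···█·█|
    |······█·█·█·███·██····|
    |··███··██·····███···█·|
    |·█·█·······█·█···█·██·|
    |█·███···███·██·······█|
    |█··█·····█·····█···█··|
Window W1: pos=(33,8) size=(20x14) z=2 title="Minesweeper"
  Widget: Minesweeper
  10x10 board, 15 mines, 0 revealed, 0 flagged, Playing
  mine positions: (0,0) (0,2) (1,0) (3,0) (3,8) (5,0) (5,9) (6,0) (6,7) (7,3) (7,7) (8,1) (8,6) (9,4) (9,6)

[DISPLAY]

                     ┃······█·█·┃■■■■■■■■■■        ┃ 
                     ┃··███··██·┃■■■■■■■■■■        ┃ 
                     ┃·█·█······┃■■■■■■■■■■        ┃ 
                     ┃█·███···██┃■■■■■■■■■■        ┃ 
                     ┃█··█·····█┗━━━━━━━━━━━━━━━━━━┛ 
                     ┗━━━━━━━━━━━━━━━━━━━━━━━━━━━━━━━
                                                     
                                                     
                                                     
                                                     
                                                     
                                                     
                                                     
                                                     
                                                     
                                                     
                                                     
                                                     
                                                     
                                                     
                                                     
                                                     
                                                     
                                                     


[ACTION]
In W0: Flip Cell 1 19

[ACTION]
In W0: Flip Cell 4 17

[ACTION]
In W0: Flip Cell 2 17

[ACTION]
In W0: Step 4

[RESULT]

                     ┃·██·······┃■■■■■■■■■■        ┃ 
                     ┃·██·······┃■■■■■■■■■■        ┃ 
                     ┃·█······██┃■■■■■■■■■■        ┃ 
                     ┃█···██····┃■■■■■■■■■■        ┃ 
                     ┃·█████····┗━━━━━━━━━━━━━━━━━━┛ 
                     ┗━━━━━━━━━━━━━━━━━━━━━━━━━━━━━━━
                                                     
                                                     
                                                     
                                                     
                                                     
                                                     
                                                     
                                                     
                                                     
                                                     
                                                     
                                                     
                                                     
                                                     
                                                     
                                                     
                                                     
                                                     


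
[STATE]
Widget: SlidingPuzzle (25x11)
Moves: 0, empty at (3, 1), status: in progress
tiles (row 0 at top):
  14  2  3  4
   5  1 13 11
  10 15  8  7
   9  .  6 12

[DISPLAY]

┌────┬────┬────┬────┐    
│ 14 │  2 │  3 │  4 │    
├────┼────┼────┼────┤    
│  5 │  1 │ 13 │ 11 │    
├────┼────┼────┼────┤    
│ 10 │ 15 │  8 │  7 │    
├────┼────┼────┼────┤    
│  9 │    │  6 │ 12 │    
└────┴────┴────┴────┘    
Moves: 0                 
                         


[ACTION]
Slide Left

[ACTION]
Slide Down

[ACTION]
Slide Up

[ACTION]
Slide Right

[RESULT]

┌────┬────┬────┬────┐    
│ 14 │  2 │  3 │  4 │    
├────┼────┼────┼────┤    
│  5 │  1 │ 13 │ 11 │    
├────┼────┼────┼────┤    
│ 10 │ 15 │  8 │  7 │    
├────┼────┼────┼────┤    
│  9 │    │  6 │ 12 │    
└────┴────┴────┴────┘    
Moves: 4                 
                         


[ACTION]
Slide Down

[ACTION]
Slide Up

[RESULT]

┌────┬────┬────┬────┐    
│ 14 │  2 │  3 │  4 │    
├────┼────┼────┼────┤    
│  5 │  1 │ 13 │ 11 │    
├────┼────┼────┼────┤    
│ 10 │ 15 │  8 │  7 │    
├────┼────┼────┼────┤    
│  9 │    │  6 │ 12 │    
└────┴────┴────┴────┘    
Moves: 6                 
                         


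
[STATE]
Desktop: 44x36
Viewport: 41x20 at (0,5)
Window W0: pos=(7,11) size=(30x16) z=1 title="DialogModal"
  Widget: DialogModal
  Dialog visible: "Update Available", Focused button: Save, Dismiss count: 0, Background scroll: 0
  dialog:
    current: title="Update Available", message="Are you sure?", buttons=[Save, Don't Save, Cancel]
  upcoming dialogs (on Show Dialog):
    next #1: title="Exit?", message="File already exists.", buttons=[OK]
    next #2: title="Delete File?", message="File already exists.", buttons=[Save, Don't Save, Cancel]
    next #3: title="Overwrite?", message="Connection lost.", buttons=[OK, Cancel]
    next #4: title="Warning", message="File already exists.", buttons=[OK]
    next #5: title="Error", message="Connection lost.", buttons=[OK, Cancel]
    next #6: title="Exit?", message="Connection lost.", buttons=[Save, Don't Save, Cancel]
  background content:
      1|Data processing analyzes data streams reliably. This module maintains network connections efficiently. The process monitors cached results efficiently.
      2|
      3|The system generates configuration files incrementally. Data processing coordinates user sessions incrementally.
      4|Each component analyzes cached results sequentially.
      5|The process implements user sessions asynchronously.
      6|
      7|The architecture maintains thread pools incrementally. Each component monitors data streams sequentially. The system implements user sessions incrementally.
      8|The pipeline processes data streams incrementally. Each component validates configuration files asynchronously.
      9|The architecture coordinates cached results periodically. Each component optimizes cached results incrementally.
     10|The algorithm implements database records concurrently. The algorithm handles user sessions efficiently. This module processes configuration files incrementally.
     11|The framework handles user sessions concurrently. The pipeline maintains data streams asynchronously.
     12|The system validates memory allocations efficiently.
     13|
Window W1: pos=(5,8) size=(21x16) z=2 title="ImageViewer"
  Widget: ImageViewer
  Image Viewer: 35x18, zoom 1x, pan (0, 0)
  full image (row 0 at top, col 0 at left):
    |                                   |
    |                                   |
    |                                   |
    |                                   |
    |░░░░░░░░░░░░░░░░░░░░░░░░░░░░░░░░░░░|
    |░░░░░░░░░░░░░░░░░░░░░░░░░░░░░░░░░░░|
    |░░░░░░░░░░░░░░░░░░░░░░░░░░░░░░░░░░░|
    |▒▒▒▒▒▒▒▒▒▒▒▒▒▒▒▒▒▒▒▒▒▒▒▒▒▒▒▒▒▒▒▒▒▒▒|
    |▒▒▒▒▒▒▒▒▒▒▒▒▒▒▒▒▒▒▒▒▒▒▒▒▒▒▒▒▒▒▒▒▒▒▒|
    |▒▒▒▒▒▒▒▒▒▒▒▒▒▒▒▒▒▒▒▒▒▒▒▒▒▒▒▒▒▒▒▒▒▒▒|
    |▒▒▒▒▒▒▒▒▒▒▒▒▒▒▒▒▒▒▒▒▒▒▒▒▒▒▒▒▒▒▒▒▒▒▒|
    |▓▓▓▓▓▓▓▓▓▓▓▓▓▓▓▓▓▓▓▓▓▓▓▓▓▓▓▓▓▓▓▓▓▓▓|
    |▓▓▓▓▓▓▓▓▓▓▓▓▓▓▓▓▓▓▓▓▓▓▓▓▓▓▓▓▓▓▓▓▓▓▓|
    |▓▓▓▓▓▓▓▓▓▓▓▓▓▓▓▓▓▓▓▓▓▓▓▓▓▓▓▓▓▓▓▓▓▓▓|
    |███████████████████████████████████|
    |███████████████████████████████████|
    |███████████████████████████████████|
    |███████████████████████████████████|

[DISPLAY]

                                         
                                         
                                         
     ┏━━━━━━━━━━━━━━━━━━━┓               
     ┃ ImageViewer       ┃               
     ┠───────────────────┨               
     ┃                   ┃━━━━━━━━━━┓    
     ┃                   ┃          ┃    
     ┃                   ┃──────────┨    
     ┃                   ┃alyzes dat┃    
     ┃░░░░░░░░░░░░░░░░░░░┃          ┃    
     ┃░░░░░░░░░░░░░░░░░░░┃es configu┃    
     ┃░░░░░░░░░░░░░░░░░░░┃───────┐ch┃    
     ┃▒▒▒▒▒▒▒▒▒▒▒▒▒▒▒▒▒▒▒┃able   │r ┃    
     ┃▒▒▒▒▒▒▒▒▒▒▒▒▒▒▒▒▒▒▒┃e?     │  ┃    
     ┃▒▒▒▒▒▒▒▒▒▒▒▒▒▒▒▒▒▒▒┃ave   C│ t┃    
     ┃▒▒▒▒▒▒▒▒▒▒▒▒▒▒▒▒▒▒▒┃───────┘a ┃    
     ┃▓▓▓▓▓▓▓▓▓▓▓▓▓▓▓▓▓▓▓┃oordinates┃    
     ┗━━━━━━━━━━━━━━━━━━━┛ements dat┃    
       ┃The framework handles user s┃    


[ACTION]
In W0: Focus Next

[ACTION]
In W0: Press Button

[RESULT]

                                         
                                         
                                         
     ┏━━━━━━━━━━━━━━━━━━━┓               
     ┃ ImageViewer       ┃               
     ┠───────────────────┨               
     ┃                   ┃━━━━━━━━━━┓    
     ┃                   ┃          ┃    
     ┃                   ┃──────────┨    
     ┃                   ┃alyzes dat┃    
     ┃░░░░░░░░░░░░░░░░░░░┃          ┃    
     ┃░░░░░░░░░░░░░░░░░░░┃es configu┃    
     ┃░░░░░░░░░░░░░░░░░░░┃lyzes cach┃    
     ┃▒▒▒▒▒▒▒▒▒▒▒▒▒▒▒▒▒▒▒┃ents user ┃    
     ┃▒▒▒▒▒▒▒▒▒▒▒▒▒▒▒▒▒▒▒┃          ┃    
     ┃▒▒▒▒▒▒▒▒▒▒▒▒▒▒▒▒▒▒▒┃aintains t┃    
     ┃▒▒▒▒▒▒▒▒▒▒▒▒▒▒▒▒▒▒▒┃sses data ┃    
     ┃▓▓▓▓▓▓▓▓▓▓▓▓▓▓▓▓▓▓▓┃oordinates┃    
     ┗━━━━━━━━━━━━━━━━━━━┛ements dat┃    
       ┃The framework handles user s┃    


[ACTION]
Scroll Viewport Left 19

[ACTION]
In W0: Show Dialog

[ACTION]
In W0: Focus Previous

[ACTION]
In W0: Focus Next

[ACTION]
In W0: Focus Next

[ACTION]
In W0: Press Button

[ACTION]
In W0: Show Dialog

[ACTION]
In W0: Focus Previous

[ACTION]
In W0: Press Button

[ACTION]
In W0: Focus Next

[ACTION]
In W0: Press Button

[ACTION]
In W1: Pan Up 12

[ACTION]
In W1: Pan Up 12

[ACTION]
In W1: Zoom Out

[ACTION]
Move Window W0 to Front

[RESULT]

                                         
                                         
                                         
     ┏━━━━━━━━━━━━━━━━━━━┓               
     ┃ ImageViewer       ┃               
     ┠───────────────────┨               
     ┃ ┏━━━━━━━━━━━━━━━━━━━━━━━━━━━━┓    
     ┃ ┃ DialogModal                ┃    
     ┃ ┠────────────────────────────┨    
     ┃ ┃Data processing analyzes dat┃    
     ┃░┃                            ┃    
     ┃░┃The system generates configu┃    
     ┃░┃Each component analyzes cach┃    
     ┃▒┃The process implements user ┃    
     ┃▒┃                            ┃    
     ┃▒┃The architecture maintains t┃    
     ┃▒┃The pipeline processes data ┃    
     ┃▓┃The architecture coordinates┃    
     ┗━┃The algorithm implements dat┃    
       ┃The framework handles user s┃    


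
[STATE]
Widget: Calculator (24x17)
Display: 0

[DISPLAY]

                       0
┌───┬───┬───┬───┐       
│ 7 │ 8 │ 9 │ ÷ │       
├───┼───┼───┼───┤       
│ 4 │ 5 │ 6 │ × │       
├───┼───┼───┼───┤       
│ 1 │ 2 │ 3 │ - │       
├───┼───┼───┼───┤       
│ 0 │ . │ = │ + │       
├───┼───┼───┼───┤       
│ C │ MC│ MR│ M+│       
└───┴───┴───┴───┘       
                        
                        
                        
                        
                        


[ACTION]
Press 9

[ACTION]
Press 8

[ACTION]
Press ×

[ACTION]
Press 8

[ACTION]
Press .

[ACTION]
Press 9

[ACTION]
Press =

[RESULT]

                   872.2
┌───┬───┬───┬───┐       
│ 7 │ 8 │ 9 │ ÷ │       
├───┼───┼───┼───┤       
│ 4 │ 5 │ 6 │ × │       
├───┼───┼───┼───┤       
│ 1 │ 2 │ 3 │ - │       
├───┼───┼───┼───┤       
│ 0 │ . │ = │ + │       
├───┼───┼───┼───┤       
│ C │ MC│ MR│ M+│       
└───┴───┴───┴───┘       
                        
                        
                        
                        
                        


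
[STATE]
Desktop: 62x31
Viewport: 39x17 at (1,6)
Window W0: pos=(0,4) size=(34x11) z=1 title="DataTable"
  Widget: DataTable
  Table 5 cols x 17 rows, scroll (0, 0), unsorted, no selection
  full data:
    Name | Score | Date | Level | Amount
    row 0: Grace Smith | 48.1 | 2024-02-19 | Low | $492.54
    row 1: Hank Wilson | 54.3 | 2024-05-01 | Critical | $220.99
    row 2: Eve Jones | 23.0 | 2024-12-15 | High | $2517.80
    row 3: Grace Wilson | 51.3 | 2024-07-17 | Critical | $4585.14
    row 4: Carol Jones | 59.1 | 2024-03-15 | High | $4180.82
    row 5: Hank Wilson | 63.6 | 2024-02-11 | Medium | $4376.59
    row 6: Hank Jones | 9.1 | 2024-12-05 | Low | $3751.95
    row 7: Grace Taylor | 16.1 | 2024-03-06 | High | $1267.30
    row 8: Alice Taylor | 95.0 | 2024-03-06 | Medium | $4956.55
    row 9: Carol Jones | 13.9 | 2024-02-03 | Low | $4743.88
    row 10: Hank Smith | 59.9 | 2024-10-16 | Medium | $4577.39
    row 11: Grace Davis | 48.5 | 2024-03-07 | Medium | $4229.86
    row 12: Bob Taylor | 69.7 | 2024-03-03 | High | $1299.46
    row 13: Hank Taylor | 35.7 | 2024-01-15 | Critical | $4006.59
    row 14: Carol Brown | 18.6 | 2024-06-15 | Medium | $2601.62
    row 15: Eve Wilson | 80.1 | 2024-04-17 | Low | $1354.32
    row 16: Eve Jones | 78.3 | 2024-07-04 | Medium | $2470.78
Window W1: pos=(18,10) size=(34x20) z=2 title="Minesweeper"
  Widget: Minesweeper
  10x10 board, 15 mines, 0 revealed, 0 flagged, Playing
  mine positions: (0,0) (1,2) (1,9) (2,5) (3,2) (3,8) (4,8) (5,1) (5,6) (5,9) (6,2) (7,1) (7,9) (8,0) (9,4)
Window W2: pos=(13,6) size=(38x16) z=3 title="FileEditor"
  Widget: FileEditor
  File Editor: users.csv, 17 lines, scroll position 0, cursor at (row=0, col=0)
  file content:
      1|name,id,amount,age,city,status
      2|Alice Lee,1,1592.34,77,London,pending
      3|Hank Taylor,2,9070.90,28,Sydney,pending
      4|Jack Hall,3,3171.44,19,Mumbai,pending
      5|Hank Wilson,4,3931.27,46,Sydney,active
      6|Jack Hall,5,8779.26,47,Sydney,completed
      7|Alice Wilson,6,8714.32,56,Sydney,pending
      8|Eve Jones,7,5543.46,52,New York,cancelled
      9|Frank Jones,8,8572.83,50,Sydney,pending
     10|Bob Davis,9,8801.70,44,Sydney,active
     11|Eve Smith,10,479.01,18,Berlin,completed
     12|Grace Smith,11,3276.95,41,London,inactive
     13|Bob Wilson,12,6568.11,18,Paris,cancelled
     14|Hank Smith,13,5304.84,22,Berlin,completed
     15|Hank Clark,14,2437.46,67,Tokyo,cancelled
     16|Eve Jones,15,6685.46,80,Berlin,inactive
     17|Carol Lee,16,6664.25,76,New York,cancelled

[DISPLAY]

────────────┏━━━━━━━━━━━━━━━━━━━━━━━━━━
Name        ┃ FileEditor               
────────────┠──────────────────────────
Grace Smith ┃█ame,id,amount,age,city,st
Hank Wilson ┃Alice Lee,1,1592.34,77,Lon
Eve Jones   ┃Hank Taylor,2,9070.90,28,S
Grace Wilson┃Jack Hall,3,3171.44,19,Mum
Carol Jones ┃Hank Wilson,4,3931.27,46,S
━━━━━━━━━━━━┃Jack Hall,5,8779.26,47,Syd
            ┃Alice Wilson,6,8714.32,56,
            ┃Eve Jones,7,5543.46,52,New
            ┃Frank Jones,8,8572.83,50,S
            ┃Bob Davis,9,8801.70,44,Syd
            ┃Eve Smith,10,479.01,18,Ber
            ┃Grace Smith,11,3276.95,41,
            ┗━━━━━━━━━━━━━━━━━━━━━━━━━━
                 ┃■■■■■■■■■■           


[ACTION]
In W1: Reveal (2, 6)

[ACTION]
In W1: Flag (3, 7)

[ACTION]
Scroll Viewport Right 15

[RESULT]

━━━━━━━━━━━━━━━━━━━━━━━━━━━━━━━━━━┓    
ileEditor                         ┃    
──────────────────────────────────┨    
me,id,amount,age,city,status     ▲┃    
ice Lee,1,1592.34,77,London,pendi█┃┓   
nk Taylor,2,9070.90,28,Sydney,pen░┃┃   
ck Hall,3,3171.44,19,Mumbai,pendi░┃┨   
nk Wilson,4,3931.27,46,Sydney,act░┃┃   
ck Hall,5,8779.26,47,Sydney,compl░┃┃   
ice Wilson,6,8714.32,56,Sydney,pe░┃┃   
e Jones,7,5543.46,52,New York,can░┃┃   
ank Jones,8,8572.83,50,Sydney,pen░┃┃   
b Davis,9,8801.70,44,Sydney,activ░┃┃   
e Smith,10,479.01,18,Berlin,compl░┃┃   
ace Smith,11,3276.95,41,London,in▼┃┃   
━━━━━━━━━━━━━━━━━━━━━━━━━━━━━━━━━━┛┃   
  ┃■■■■■■■■■■                      ┃   


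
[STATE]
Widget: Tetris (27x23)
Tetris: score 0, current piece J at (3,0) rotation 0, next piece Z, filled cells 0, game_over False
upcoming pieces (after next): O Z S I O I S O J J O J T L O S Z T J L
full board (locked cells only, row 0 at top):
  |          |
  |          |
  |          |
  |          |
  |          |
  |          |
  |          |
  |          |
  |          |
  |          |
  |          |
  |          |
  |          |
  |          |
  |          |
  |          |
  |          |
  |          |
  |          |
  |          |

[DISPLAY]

   █      │Next:           
   ███    │▓▓              
          │ ▓▓             
          │                
          │                
          │                
          │Score:          
          │0               
          │                
          │                
          │                
          │                
          │                
          │                
          │                
          │                
          │                
          │                
          │                
          │                
          │                
          │                
          │                


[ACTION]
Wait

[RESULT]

          │Next:           
   █      │▓▓              
   ███    │ ▓▓             
          │                
          │                
          │                
          │Score:          
          │0               
          │                
          │                
          │                
          │                
          │                
          │                
          │                
          │                
          │                
          │                
          │                
          │                
          │                
          │                
          │                


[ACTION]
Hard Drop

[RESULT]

   ▓▓     │Next:           
    ▓▓    │▓▓              
          │▓▓              
          │                
          │                
          │                
          │Score:          
          │0               
          │                
          │                
          │                
          │                
          │                
          │                
          │                
          │                
          │                
          │                
   █      │                
   ███    │                
          │                
          │                
          │                


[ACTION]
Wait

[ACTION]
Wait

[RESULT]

          │Next:           
          │▓▓              
   ▓▓     │▓▓              
    ▓▓    │                
          │                
          │                
          │Score:          
          │0               
          │                
          │                
          │                
          │                
          │                
          │                
          │                
          │                
          │                
          │                
   █      │                
   ███    │                
          │                
          │                
          │                


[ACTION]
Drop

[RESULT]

          │Next:           
          │▓▓              
          │▓▓              
   ▓▓     │                
    ▓▓    │                
          │                
          │Score:          
          │0               
          │                
          │                
          │                
          │                
          │                
          │                
          │                
          │                
          │                
          │                
   █      │                
   ███    │                
          │                
          │                
          │                


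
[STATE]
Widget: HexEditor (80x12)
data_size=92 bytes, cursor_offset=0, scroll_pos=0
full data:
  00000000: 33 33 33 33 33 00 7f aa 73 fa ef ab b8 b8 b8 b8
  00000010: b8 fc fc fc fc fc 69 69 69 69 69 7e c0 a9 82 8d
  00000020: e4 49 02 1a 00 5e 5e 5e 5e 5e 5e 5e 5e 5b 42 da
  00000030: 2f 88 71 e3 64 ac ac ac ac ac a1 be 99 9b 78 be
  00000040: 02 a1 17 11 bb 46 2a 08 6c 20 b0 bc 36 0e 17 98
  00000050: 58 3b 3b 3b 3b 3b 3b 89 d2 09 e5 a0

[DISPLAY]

00000000  33 33 33 33 33 00 7f aa  73 fa ef ab b8 b8 b8 b8  |33333...s.......|  
00000010  b8 fc fc fc fc fc 69 69  69 69 69 7e c0 a9 82 8d  |......iiiii~....|  
00000020  e4 49 02 1a 00 5e 5e 5e  5e 5e 5e 5e 5e 5b 42 da  |.I...^^^^^^^^[B.|  
00000030  2f 88 71 e3 64 ac ac ac  ac ac a1 be 99 9b 78 be  |/.q.d.........x.|  
00000040  02 a1 17 11 bb 46 2a 08  6c 20 b0 bc 36 0e 17 98  |.....F*.l ..6...|  
00000050  58 3b 3b 3b 3b 3b 3b 89  d2 09 e5 a0              |X;;;;;;.....    |  
                                                                                
                                                                                
                                                                                
                                                                                
                                                                                
                                                                                


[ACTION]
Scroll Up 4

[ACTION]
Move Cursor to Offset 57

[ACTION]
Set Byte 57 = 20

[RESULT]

00000000  33 33 33 33 33 00 7f aa  73 fa ef ab b8 b8 b8 b8  |33333...s.......|  
00000010  b8 fc fc fc fc fc 69 69  69 69 69 7e c0 a9 82 8d  |......iiiii~....|  
00000020  e4 49 02 1a 00 5e 5e 5e  5e 5e 5e 5e 5e 5b 42 da  |.I...^^^^^^^^[B.|  
00000030  2f 88 71 e3 64 ac ac ac  ac 20 a1 be 99 9b 78 be  |/.q.d.... ....x.|  
00000040  02 a1 17 11 bb 46 2a 08  6c 20 b0 bc 36 0e 17 98  |.....F*.l ..6...|  
00000050  58 3b 3b 3b 3b 3b 3b 89  d2 09 e5 a0              |X;;;;;;.....    |  
                                                                                
                                                                                
                                                                                
                                                                                
                                                                                
                                                                                
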